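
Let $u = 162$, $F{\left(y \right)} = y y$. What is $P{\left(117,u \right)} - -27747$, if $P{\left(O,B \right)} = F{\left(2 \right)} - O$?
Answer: $27634$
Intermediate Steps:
$F{\left(y \right)} = y^{2}$
$P{\left(O,B \right)} = 4 - O$ ($P{\left(O,B \right)} = 2^{2} - O = 4 - O$)
$P{\left(117,u \right)} - -27747 = \left(4 - 117\right) - -27747 = \left(4 - 117\right) + 27747 = -113 + 27747 = 27634$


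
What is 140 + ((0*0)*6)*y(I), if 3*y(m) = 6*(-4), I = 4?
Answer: 140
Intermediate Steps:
y(m) = -8 (y(m) = (6*(-4))/3 = (⅓)*(-24) = -8)
140 + ((0*0)*6)*y(I) = 140 + ((0*0)*6)*(-8) = 140 + (0*6)*(-8) = 140 + 0*(-8) = 140 + 0 = 140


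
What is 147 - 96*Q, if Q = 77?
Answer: -7245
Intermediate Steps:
147 - 96*Q = 147 - 96*77 = 147 - 7392 = -7245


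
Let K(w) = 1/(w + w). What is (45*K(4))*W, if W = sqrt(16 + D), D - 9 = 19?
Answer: 45*sqrt(11)/4 ≈ 37.312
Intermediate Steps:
K(w) = 1/(2*w)
D = 28 (D = 9 + 19 = 28)
W = 2*sqrt(11) (W = sqrt(16 + 28) = sqrt(44) = 2*sqrt(11) ≈ 6.6332)
(45*K(4))*W = (45*((1/2)/4))*(2*sqrt(11)) = (45*((1/2)*(1/4)))*(2*sqrt(11)) = (45*(1/8))*(2*sqrt(11)) = 45*(2*sqrt(11))/8 = 45*sqrt(11)/4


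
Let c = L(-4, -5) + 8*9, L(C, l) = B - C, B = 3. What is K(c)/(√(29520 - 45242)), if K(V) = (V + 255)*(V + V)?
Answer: -26386*I*√15722/7861 ≈ -420.87*I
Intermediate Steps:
L(C, l) = 3 - C
c = 79 (c = (3 - 1*(-4)) + 8*9 = (3 + 4) + 72 = 7 + 72 = 79)
K(V) = 2*V*(255 + V) (K(V) = (255 + V)*(2*V) = 2*V*(255 + V))
K(c)/(√(29520 - 45242)) = (2*79*(255 + 79))/(√(29520 - 45242)) = (2*79*334)/(√(-15722)) = 52772/((I*√15722)) = 52772*(-I*√15722/15722) = -26386*I*√15722/7861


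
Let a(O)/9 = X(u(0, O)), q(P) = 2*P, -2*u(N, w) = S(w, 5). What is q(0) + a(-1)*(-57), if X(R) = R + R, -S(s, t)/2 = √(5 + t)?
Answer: -1026*√10 ≈ -3244.5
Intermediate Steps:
S(s, t) = -2*√(5 + t)
u(N, w) = √10 (u(N, w) = -(-1)*√(5 + 5) = -(-1)*√10 = √10)
X(R) = 2*R
a(O) = 18*√10 (a(O) = 9*(2*√10) = 18*√10)
q(0) + a(-1)*(-57) = 2*0 + (18*√10)*(-57) = 0 - 1026*√10 = -1026*√10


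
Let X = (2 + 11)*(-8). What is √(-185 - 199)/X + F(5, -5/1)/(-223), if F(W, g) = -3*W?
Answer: 15/223 - I*√6/13 ≈ 0.067265 - 0.18842*I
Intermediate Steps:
X = -104 (X = 13*(-8) = -104)
√(-185 - 199)/X + F(5, -5/1)/(-223) = √(-185 - 199)/(-104) - 3*5/(-223) = √(-384)*(-1/104) - 15*(-1/223) = (8*I*√6)*(-1/104) + 15/223 = -I*√6/13 + 15/223 = 15/223 - I*√6/13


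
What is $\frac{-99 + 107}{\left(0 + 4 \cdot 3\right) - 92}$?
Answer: $- \frac{1}{10} \approx -0.1$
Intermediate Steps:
$\frac{-99 + 107}{\left(0 + 4 \cdot 3\right) - 92} = \frac{1}{\left(0 + 12\right) - 92} \cdot 8 = \frac{1}{12 - 92} \cdot 8 = \frac{1}{-80} \cdot 8 = \left(- \frac{1}{80}\right) 8 = - \frac{1}{10}$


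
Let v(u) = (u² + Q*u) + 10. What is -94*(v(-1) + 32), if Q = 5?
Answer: -3572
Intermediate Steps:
v(u) = 10 + u² + 5*u (v(u) = (u² + 5*u) + 10 = 10 + u² + 5*u)
-94*(v(-1) + 32) = -94*((10 + (-1)² + 5*(-1)) + 32) = -94*((10 + 1 - 5) + 32) = -94*(6 + 32) = -94*38 = -3572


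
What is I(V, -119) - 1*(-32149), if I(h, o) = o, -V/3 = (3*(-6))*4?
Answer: 32030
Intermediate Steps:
V = 216 (V = -3*3*(-6)*4 = -(-54)*4 = -3*(-72) = 216)
I(V, -119) - 1*(-32149) = -119 - 1*(-32149) = -119 + 32149 = 32030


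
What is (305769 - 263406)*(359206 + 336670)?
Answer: 29479394988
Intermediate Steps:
(305769 - 263406)*(359206 + 336670) = 42363*695876 = 29479394988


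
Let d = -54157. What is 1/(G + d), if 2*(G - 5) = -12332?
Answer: -1/60318 ≈ -1.6579e-5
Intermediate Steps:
G = -6161 (G = 5 + (1/2)*(-12332) = 5 - 6166 = -6161)
1/(G + d) = 1/(-6161 - 54157) = 1/(-60318) = -1/60318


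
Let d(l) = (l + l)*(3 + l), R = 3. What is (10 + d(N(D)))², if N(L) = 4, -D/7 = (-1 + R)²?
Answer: 4356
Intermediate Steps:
D = -28 (D = -7*(-1 + 3)² = -7*2² = -7*4 = -28)
d(l) = 2*l*(3 + l) (d(l) = (2*l)*(3 + l) = 2*l*(3 + l))
(10 + d(N(D)))² = (10 + 2*4*(3 + 4))² = (10 + 2*4*7)² = (10 + 56)² = 66² = 4356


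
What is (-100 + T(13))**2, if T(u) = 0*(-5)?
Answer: 10000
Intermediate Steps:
T(u) = 0
(-100 + T(13))**2 = (-100 + 0)**2 = (-100)**2 = 10000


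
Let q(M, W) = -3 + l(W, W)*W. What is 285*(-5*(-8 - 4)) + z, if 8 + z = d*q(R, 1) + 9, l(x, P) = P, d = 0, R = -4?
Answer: 17101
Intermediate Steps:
q(M, W) = -3 + W² (q(M, W) = -3 + W*W = -3 + W²)
z = 1 (z = -8 + (0*(-3 + 1²) + 9) = -8 + (0*(-3 + 1) + 9) = -8 + (0*(-2) + 9) = -8 + (0 + 9) = -8 + 9 = 1)
285*(-5*(-8 - 4)) + z = 285*(-5*(-8 - 4)) + 1 = 285*(-5*(-12)) + 1 = 285*60 + 1 = 17100 + 1 = 17101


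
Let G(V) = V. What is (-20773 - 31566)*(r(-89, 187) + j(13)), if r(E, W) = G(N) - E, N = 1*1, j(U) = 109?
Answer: -10415461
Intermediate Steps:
N = 1
r(E, W) = 1 - E
(-20773 - 31566)*(r(-89, 187) + j(13)) = (-20773 - 31566)*((1 - 1*(-89)) + 109) = -52339*((1 + 89) + 109) = -52339*(90 + 109) = -52339*199 = -10415461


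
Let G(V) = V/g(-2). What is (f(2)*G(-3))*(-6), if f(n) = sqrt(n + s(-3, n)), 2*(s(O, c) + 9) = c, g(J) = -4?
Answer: -9*I*sqrt(6)/2 ≈ -11.023*I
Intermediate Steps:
s(O, c) = -9 + c/2
G(V) = -V/4 (G(V) = V/(-4) = V*(-1/4) = -V/4)
f(n) = sqrt(-9 + 3*n/2) (f(n) = sqrt(n + (-9 + n/2)) = sqrt(-9 + 3*n/2))
(f(2)*G(-3))*(-6) = ((sqrt(-36 + 6*2)/2)*(-1/4*(-3)))*(-6) = ((sqrt(-36 + 12)/2)*(3/4))*(-6) = ((sqrt(-24)/2)*(3/4))*(-6) = (((2*I*sqrt(6))/2)*(3/4))*(-6) = ((I*sqrt(6))*(3/4))*(-6) = (3*I*sqrt(6)/4)*(-6) = -9*I*sqrt(6)/2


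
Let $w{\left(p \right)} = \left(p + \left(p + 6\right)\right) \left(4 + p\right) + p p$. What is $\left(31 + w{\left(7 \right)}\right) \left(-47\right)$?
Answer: $-14100$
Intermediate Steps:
$w{\left(p \right)} = p^{2} + \left(4 + p\right) \left(6 + 2 p\right)$ ($w{\left(p \right)} = \left(p + \left(6 + p\right)\right) \left(4 + p\right) + p^{2} = \left(6 + 2 p\right) \left(4 + p\right) + p^{2} = \left(4 + p\right) \left(6 + 2 p\right) + p^{2} = p^{2} + \left(4 + p\right) \left(6 + 2 p\right)$)
$\left(31 + w{\left(7 \right)}\right) \left(-47\right) = \left(31 + \left(24 + 3 \cdot 7^{2} + 14 \cdot 7\right)\right) \left(-47\right) = \left(31 + \left(24 + 3 \cdot 49 + 98\right)\right) \left(-47\right) = \left(31 + \left(24 + 147 + 98\right)\right) \left(-47\right) = \left(31 + 269\right) \left(-47\right) = 300 \left(-47\right) = -14100$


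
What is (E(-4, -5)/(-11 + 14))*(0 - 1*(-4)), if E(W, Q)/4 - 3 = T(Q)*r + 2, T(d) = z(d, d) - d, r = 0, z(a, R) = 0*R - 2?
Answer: 80/3 ≈ 26.667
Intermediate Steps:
z(a, R) = -2 (z(a, R) = 0 - 2 = -2)
T(d) = -2 - d
E(W, Q) = 20 (E(W, Q) = 12 + 4*((-2 - Q)*0 + 2) = 12 + 4*(0 + 2) = 12 + 4*2 = 12 + 8 = 20)
(E(-4, -5)/(-11 + 14))*(0 - 1*(-4)) = (20/(-11 + 14))*(0 - 1*(-4)) = (20/3)*(0 + 4) = ((1/3)*20)*4 = (20/3)*4 = 80/3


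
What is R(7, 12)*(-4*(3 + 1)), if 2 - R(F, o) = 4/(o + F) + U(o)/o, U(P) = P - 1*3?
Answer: -316/19 ≈ -16.632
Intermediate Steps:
U(P) = -3 + P (U(P) = P - 3 = -3 + P)
R(F, o) = 2 - 4/(F + o) - (-3 + o)/o (R(F, o) = 2 - (4/(o + F) + (-3 + o)/o) = 2 - (4/(F + o) + (-3 + o)/o) = 2 + (-4/(F + o) - (-3 + o)/o) = 2 - 4/(F + o) - (-3 + o)/o)
R(7, 12)*(-4*(3 + 1)) = ((12² - 1*12 + 3*7 + 7*12)/(12*(7 + 12)))*(-4*(3 + 1)) = ((1/12)*(144 - 12 + 21 + 84)/19)*(-4*4) = ((1/12)*(1/19)*237)*(-16) = (79/76)*(-16) = -316/19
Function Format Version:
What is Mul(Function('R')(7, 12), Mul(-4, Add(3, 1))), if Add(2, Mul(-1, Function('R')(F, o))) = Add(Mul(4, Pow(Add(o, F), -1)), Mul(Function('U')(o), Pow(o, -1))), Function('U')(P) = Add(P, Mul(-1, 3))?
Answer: Rational(-316, 19) ≈ -16.632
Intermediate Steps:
Function('U')(P) = Add(-3, P) (Function('U')(P) = Add(P, -3) = Add(-3, P))
Function('R')(F, o) = Add(2, Mul(-4, Pow(Add(F, o), -1)), Mul(-1, Pow(o, -1), Add(-3, o))) (Function('R')(F, o) = Add(2, Mul(-1, Add(Mul(4, Pow(Add(o, F), -1)), Mul(Add(-3, o), Pow(o, -1))))) = Add(2, Mul(-1, Add(Mul(4, Pow(Add(F, o), -1)), Mul(Pow(o, -1), Add(-3, o))))) = Add(2, Add(Mul(-4, Pow(Add(F, o), -1)), Mul(-1, Pow(o, -1), Add(-3, o)))) = Add(2, Mul(-4, Pow(Add(F, o), -1)), Mul(-1, Pow(o, -1), Add(-3, o))))
Mul(Function('R')(7, 12), Mul(-4, Add(3, 1))) = Mul(Mul(Pow(12, -1), Pow(Add(7, 12), -1), Add(Pow(12, 2), Mul(-1, 12), Mul(3, 7), Mul(7, 12))), Mul(-4, Add(3, 1))) = Mul(Mul(Rational(1, 12), Pow(19, -1), Add(144, -12, 21, 84)), Mul(-4, 4)) = Mul(Mul(Rational(1, 12), Rational(1, 19), 237), -16) = Mul(Rational(79, 76), -16) = Rational(-316, 19)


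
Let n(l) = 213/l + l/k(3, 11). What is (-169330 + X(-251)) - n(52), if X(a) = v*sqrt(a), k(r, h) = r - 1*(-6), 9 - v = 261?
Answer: -79251061/468 - 252*I*sqrt(251) ≈ -1.6934e+5 - 3992.4*I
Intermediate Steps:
v = -252 (v = 9 - 1*261 = 9 - 261 = -252)
k(r, h) = 6 + r (k(r, h) = r + 6 = 6 + r)
X(a) = -252*sqrt(a)
n(l) = 213/l + l/9 (n(l) = 213/l + l/(6 + 3) = 213/l + l/9)
(-169330 + X(-251)) - n(52) = (-169330 - 252*I*sqrt(251)) - (213/52 + (1/9)*52) = (-169330 - 252*I*sqrt(251)) - (213*(1/52) + 52/9) = (-169330 - 252*I*sqrt(251)) - (213/52 + 52/9) = (-169330 - 252*I*sqrt(251)) - 1*4621/468 = (-169330 - 252*I*sqrt(251)) - 4621/468 = -79251061/468 - 252*I*sqrt(251)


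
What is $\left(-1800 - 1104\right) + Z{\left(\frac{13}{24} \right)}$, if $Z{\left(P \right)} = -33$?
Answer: $-2937$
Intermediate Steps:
$\left(-1800 - 1104\right) + Z{\left(\frac{13}{24} \right)} = \left(-1800 - 1104\right) - 33 = -2904 - 33 = -2937$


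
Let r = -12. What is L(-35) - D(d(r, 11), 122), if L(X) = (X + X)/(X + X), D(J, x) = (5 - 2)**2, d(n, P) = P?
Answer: -8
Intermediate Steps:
D(J, x) = 9 (D(J, x) = 3**2 = 9)
L(X) = 1 (L(X) = (2*X)/((2*X)) = (2*X)*(1/(2*X)) = 1)
L(-35) - D(d(r, 11), 122) = 1 - 1*9 = 1 - 9 = -8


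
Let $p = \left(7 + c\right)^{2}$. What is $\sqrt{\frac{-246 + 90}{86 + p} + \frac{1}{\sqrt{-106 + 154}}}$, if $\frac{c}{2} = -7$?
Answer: $\frac{\sqrt{-1040 + 75 \sqrt{3}}}{30} \approx 1.0056 i$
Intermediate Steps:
$c = -14$ ($c = 2 \left(-7\right) = -14$)
$p = 49$ ($p = \left(7 - 14\right)^{2} = \left(-7\right)^{2} = 49$)
$\sqrt{\frac{-246 + 90}{86 + p} + \frac{1}{\sqrt{-106 + 154}}} = \sqrt{\frac{-246 + 90}{86 + 49} + \frac{1}{\sqrt{-106 + 154}}} = \sqrt{- \frac{156}{135} + \frac{1}{\sqrt{48}}} = \sqrt{\left(-156\right) \frac{1}{135} + \frac{1}{4 \sqrt{3}}} = \sqrt{- \frac{52}{45} + \frac{\sqrt{3}}{12}}$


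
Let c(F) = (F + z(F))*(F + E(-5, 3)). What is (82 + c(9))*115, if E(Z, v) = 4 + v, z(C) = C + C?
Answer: 59110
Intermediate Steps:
z(C) = 2*C
c(F) = 3*F*(7 + F) (c(F) = (F + 2*F)*(F + (4 + 3)) = (3*F)*(F + 7) = (3*F)*(7 + F) = 3*F*(7 + F))
(82 + c(9))*115 = (82 + 3*9*(7 + 9))*115 = (82 + 3*9*16)*115 = (82 + 432)*115 = 514*115 = 59110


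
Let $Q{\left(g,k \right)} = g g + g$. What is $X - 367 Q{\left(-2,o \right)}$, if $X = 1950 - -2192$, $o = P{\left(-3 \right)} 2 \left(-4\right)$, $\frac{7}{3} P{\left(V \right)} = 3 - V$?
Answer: $3408$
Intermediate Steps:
$P{\left(V \right)} = \frac{9}{7} - \frac{3 V}{7}$ ($P{\left(V \right)} = \frac{3 \left(3 - V\right)}{7} = \frac{9}{7} - \frac{3 V}{7}$)
$o = - \frac{144}{7}$ ($o = \left(\frac{9}{7} - - \frac{9}{7}\right) 2 \left(-4\right) = \left(\frac{9}{7} + \frac{9}{7}\right) 2 \left(-4\right) = \frac{18}{7} \cdot 2 \left(-4\right) = \frac{36}{7} \left(-4\right) = - \frac{144}{7} \approx -20.571$)
$X = 4142$ ($X = 1950 + 2192 = 4142$)
$Q{\left(g,k \right)} = g + g^{2}$ ($Q{\left(g,k \right)} = g^{2} + g = g + g^{2}$)
$X - 367 Q{\left(-2,o \right)} = 4142 - 367 \left(- 2 \left(1 - 2\right)\right) = 4142 - 367 \left(\left(-2\right) \left(-1\right)\right) = 4142 - 734 = 3408$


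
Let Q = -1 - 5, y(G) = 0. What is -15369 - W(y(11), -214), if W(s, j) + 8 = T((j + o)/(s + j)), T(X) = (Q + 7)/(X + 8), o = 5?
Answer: -29508695/1921 ≈ -15361.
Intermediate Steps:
Q = -6
T(X) = 1/(8 + X) (T(X) = (-6 + 7)/(X + 8) = 1/(8 + X))
W(s, j) = -8 + 1/(8 + (5 + j)/(j + s)) (W(s, j) = -8 + 1/(8 + (j + 5)/(s + j)) = -8 + 1/(8 + (5 + j)/(j + s)))
-15369 - W(y(11), -214) = -15369 - (-40 - 71*(-214) - 63*0)/(5 + 8*0 + 9*(-214)) = -15369 - (-40 + 15194 + 0)/(5 + 0 - 1926) = -15369 - 15154/(-1921) = -15369 - (-1)*15154/1921 = -15369 - 1*(-15154/1921) = -15369 + 15154/1921 = -29508695/1921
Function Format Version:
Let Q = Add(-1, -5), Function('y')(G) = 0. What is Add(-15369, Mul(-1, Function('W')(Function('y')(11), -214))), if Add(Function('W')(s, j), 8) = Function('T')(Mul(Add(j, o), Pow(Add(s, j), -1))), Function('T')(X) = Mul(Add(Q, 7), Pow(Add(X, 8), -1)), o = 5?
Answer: Rational(-29508695, 1921) ≈ -15361.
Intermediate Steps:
Q = -6
Function('T')(X) = Pow(Add(8, X), -1) (Function('T')(X) = Mul(Add(-6, 7), Pow(Add(X, 8), -1)) = Mul(1, Pow(Add(8, X), -1)) = Pow(Add(8, X), -1))
Function('W')(s, j) = Add(-8, Pow(Add(8, Mul(Pow(Add(j, s), -1), Add(5, j))), -1)) (Function('W')(s, j) = Add(-8, Pow(Add(8, Mul(Add(j, 5), Pow(Add(s, j), -1))), -1)) = Add(-8, Pow(Add(8, Mul(Add(5, j), Pow(Add(j, s), -1))), -1)) = Add(-8, Pow(Add(8, Mul(Pow(Add(j, s), -1), Add(5, j))), -1)))
Add(-15369, Mul(-1, Function('W')(Function('y')(11), -214))) = Add(-15369, Mul(-1, Mul(Pow(Add(5, Mul(8, 0), Mul(9, -214)), -1), Add(-40, Mul(-71, -214), Mul(-63, 0))))) = Add(-15369, Mul(-1, Mul(Pow(Add(5, 0, -1926), -1), Add(-40, 15194, 0)))) = Add(-15369, Mul(-1, Mul(Pow(-1921, -1), 15154))) = Add(-15369, Mul(-1, Mul(Rational(-1, 1921), 15154))) = Add(-15369, Mul(-1, Rational(-15154, 1921))) = Add(-15369, Rational(15154, 1921)) = Rational(-29508695, 1921)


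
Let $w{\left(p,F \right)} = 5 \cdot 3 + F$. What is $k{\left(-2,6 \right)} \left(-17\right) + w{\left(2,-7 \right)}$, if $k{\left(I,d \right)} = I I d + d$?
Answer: $-502$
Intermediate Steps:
$k{\left(I,d \right)} = d + d I^{2}$ ($k{\left(I,d \right)} = I^{2} d + d = d I^{2} + d = d + d I^{2}$)
$w{\left(p,F \right)} = 15 + F$
$k{\left(-2,6 \right)} \left(-17\right) + w{\left(2,-7 \right)} = 6 \left(1 + \left(-2\right)^{2}\right) \left(-17\right) + \left(15 - 7\right) = 6 \left(1 + 4\right) \left(-17\right) + 8 = 6 \cdot 5 \left(-17\right) + 8 = 30 \left(-17\right) + 8 = -510 + 8 = -502$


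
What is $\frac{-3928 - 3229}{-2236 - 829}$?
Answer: $\frac{7157}{3065} \approx 2.3351$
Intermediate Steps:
$\frac{-3928 - 3229}{-2236 - 829} = - \frac{7157}{-3065} = \left(-7157\right) \left(- \frac{1}{3065}\right) = \frac{7157}{3065}$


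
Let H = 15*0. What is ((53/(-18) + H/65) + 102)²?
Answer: 3179089/324 ≈ 9812.0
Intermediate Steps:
H = 0
((53/(-18) + H/65) + 102)² = ((53/(-18) + 0/65) + 102)² = ((53*(-1/18) + 0*(1/65)) + 102)² = ((-53/18 + 0) + 102)² = (-53/18 + 102)² = (1783/18)² = 3179089/324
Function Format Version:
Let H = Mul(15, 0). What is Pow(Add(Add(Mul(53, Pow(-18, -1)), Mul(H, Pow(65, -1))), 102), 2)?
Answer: Rational(3179089, 324) ≈ 9812.0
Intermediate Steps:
H = 0
Pow(Add(Add(Mul(53, Pow(-18, -1)), Mul(H, Pow(65, -1))), 102), 2) = Pow(Add(Add(Mul(53, Pow(-18, -1)), Mul(0, Pow(65, -1))), 102), 2) = Pow(Add(Add(Mul(53, Rational(-1, 18)), Mul(0, Rational(1, 65))), 102), 2) = Pow(Add(Add(Rational(-53, 18), 0), 102), 2) = Pow(Add(Rational(-53, 18), 102), 2) = Pow(Rational(1783, 18), 2) = Rational(3179089, 324)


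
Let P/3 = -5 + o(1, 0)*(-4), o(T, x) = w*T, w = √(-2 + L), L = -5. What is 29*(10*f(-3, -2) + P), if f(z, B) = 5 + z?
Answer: 145 - 348*I*√7 ≈ 145.0 - 920.72*I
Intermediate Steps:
w = I*√7 (w = √(-2 - 5) = √(-7) = I*√7 ≈ 2.6458*I)
o(T, x) = I*T*√7 (o(T, x) = (I*√7)*T = I*T*√7)
P = -15 - 12*I*√7 (P = 3*(-5 + (I*1*√7)*(-4)) = 3*(-5 + (I*√7)*(-4)) = 3*(-5 - 4*I*√7) = -15 - 12*I*√7 ≈ -15.0 - 31.749*I)
29*(10*f(-3, -2) + P) = 29*(10*(5 - 3) + (-15 - 12*I*√7)) = 29*(10*2 + (-15 - 12*I*√7)) = 29*(20 + (-15 - 12*I*√7)) = 29*(5 - 12*I*√7) = 145 - 348*I*√7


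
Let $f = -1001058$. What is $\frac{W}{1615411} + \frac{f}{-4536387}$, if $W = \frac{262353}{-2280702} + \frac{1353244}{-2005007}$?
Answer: $\frac{821643154452099196598911}{3723360269128611700501122} \approx 0.22067$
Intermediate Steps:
$W = - \frac{1204121966253}{1524274491638}$ ($W = 262353 \left(- \frac{1}{2280702}\right) + 1353244 \left(- \frac{1}{2005007}\right) = - \frac{87451}{760234} - \frac{1353244}{2005007} = - \frac{1204121966253}{1524274491638} \approx -0.78996$)
$\frac{W}{1615411} + \frac{f}{-4536387} = - \frac{1204121966253}{1524274491638 \cdot 1615411} - \frac{1001058}{-4536387} = \left(- \frac{1204121966253}{1524274491638}\right) \frac{1}{1615411} - - \frac{333686}{1512129} = - \frac{1204121966253}{2462329780811433218} + \frac{333686}{1512129} = \frac{821643154452099196598911}{3723360269128611700501122}$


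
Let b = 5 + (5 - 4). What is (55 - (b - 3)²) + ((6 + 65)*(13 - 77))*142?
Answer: -645202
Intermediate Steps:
b = 6 (b = 5 + 1 = 6)
(55 - (b - 3)²) + ((6 + 65)*(13 - 77))*142 = (55 - (6 - 3)²) + ((6 + 65)*(13 - 77))*142 = (55 - 1*3²) + (71*(-64))*142 = (55 - 1*9) - 4544*142 = (55 - 9) - 645248 = 46 - 645248 = -645202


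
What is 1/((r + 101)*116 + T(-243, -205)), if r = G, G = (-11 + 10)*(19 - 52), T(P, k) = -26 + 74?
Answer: 1/15592 ≈ 6.4135e-5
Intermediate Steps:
T(P, k) = 48
G = 33 (G = -1*(-33) = 33)
r = 33
1/((r + 101)*116 + T(-243, -205)) = 1/((33 + 101)*116 + 48) = 1/(134*116 + 48) = 1/(15544 + 48) = 1/15592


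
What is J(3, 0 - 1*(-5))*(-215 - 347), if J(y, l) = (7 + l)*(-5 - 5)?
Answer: 67440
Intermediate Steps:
J(y, l) = -70 - 10*l (J(y, l) = (7 + l)*(-10) = -70 - 10*l)
J(3, 0 - 1*(-5))*(-215 - 347) = (-70 - 10*(0 - 1*(-5)))*(-215 - 347) = (-70 - 10*(0 + 5))*(-562) = (-70 - 10*5)*(-562) = (-70 - 50)*(-562) = -120*(-562) = 67440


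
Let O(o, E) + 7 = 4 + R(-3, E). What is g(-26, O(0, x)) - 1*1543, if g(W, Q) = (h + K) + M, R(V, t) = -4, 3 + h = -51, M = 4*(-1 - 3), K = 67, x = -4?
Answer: -1546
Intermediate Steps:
M = -16 (M = 4*(-4) = -16)
h = -54 (h = -3 - 51 = -54)
O(o, E) = -7 (O(o, E) = -7 + (4 - 4) = -7 + 0 = -7)
g(W, Q) = -3 (g(W, Q) = (-54 + 67) - 16 = 13 - 16 = -3)
g(-26, O(0, x)) - 1*1543 = -3 - 1*1543 = -3 - 1543 = -1546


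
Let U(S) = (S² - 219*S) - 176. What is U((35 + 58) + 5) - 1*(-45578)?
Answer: 33544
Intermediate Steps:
U(S) = -176 + S² - 219*S
U((35 + 58) + 5) - 1*(-45578) = (-176 + ((35 + 58) + 5)² - 219*((35 + 58) + 5)) - 1*(-45578) = (-176 + (93 + 5)² - 219*(93 + 5)) + 45578 = (-176 + 98² - 219*98) + 45578 = (-176 + 9604 - 21462) + 45578 = -12034 + 45578 = 33544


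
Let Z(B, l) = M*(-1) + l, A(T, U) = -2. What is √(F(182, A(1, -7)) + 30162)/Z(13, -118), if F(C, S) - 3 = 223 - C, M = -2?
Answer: -√30206/116 ≈ -1.4983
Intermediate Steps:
F(C, S) = 226 - C (F(C, S) = 3 + (223 - C) = 226 - C)
Z(B, l) = 2 + l (Z(B, l) = -2*(-1) + l = 2 + l)
√(F(182, A(1, -7)) + 30162)/Z(13, -118) = √((226 - 1*182) + 30162)/(2 - 118) = √((226 - 182) + 30162)/(-116) = √(44 + 30162)*(-1/116) = √30206*(-1/116) = -√30206/116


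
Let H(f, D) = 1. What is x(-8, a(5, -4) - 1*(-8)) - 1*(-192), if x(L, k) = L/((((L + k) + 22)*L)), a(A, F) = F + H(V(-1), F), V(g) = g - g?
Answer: 3649/19 ≈ 192.05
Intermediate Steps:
V(g) = 0
a(A, F) = 1 + F (a(A, F) = F + 1 = 1 + F)
x(L, k) = 1/(22 + L + k) (x(L, k) = L/(((22 + L + k)*L)) = L/((L*(22 + L + k))) = L*(1/(L*(22 + L + k))) = 1/(22 + L + k))
x(-8, a(5, -4) - 1*(-8)) - 1*(-192) = 1/(22 - 8 + ((1 - 4) - 1*(-8))) - 1*(-192) = 1/(22 - 8 + (-3 + 8)) + 192 = 1/(22 - 8 + 5) + 192 = 1/19 + 192 = 3649/19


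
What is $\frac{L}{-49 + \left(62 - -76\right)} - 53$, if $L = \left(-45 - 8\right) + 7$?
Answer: $- \frac{4763}{89} \approx -53.517$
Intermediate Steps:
$L = -46$ ($L = -53 + 7 = -46$)
$\frac{L}{-49 + \left(62 - -76\right)} - 53 = - \frac{46}{-49 + \left(62 - -76\right)} - 53 = - \frac{46}{-49 + \left(62 + 76\right)} - 53 = - \frac{46}{-49 + 138} - 53 = - \frac{46}{89} - 53 = - \frac{4763}{89}$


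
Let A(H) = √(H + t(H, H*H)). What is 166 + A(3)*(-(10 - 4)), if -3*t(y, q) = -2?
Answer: 166 - 2*√33 ≈ 154.51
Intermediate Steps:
t(y, q) = ⅔ (t(y, q) = -⅓*(-2) = ⅔)
A(H) = √(⅔ + H) (A(H) = √(H + ⅔) = √(⅔ + H))
166 + A(3)*(-(10 - 4)) = 166 + (√(6 + 9*3)/3)*(-(10 - 4)) = 166 + (√(6 + 27)/3)*(-1*6) = 166 + (√33/3)*(-6) = 166 - 2*√33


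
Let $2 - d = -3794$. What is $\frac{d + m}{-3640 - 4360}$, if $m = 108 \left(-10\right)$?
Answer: $- \frac{679}{2000} \approx -0.3395$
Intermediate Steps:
$d = 3796$ ($d = 2 - -3794 = 2 + 3794 = 3796$)
$m = -1080$
$\frac{d + m}{-3640 - 4360} = \frac{3796 - 1080}{-3640 - 4360} = \frac{2716}{-8000} = 2716 \left(- \frac{1}{8000}\right) = - \frac{679}{2000}$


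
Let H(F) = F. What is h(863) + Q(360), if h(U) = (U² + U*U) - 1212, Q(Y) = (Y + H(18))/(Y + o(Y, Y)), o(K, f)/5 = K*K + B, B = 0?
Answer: 53609502541/36020 ≈ 1.4883e+6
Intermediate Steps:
o(K, f) = 5*K² (o(K, f) = 5*(K*K + 0) = 5*(K² + 0) = 5*K²)
Q(Y) = (18 + Y)/(Y + 5*Y²) (Q(Y) = (Y + 18)/(Y + 5*Y²) = (18 + Y)/(Y + 5*Y²))
h(U) = -1212 + 2*U² (h(U) = (U² + U²) - 1212 = 2*U² - 1212 = -1212 + 2*U²)
h(863) + Q(360) = (-1212 + 2*863²) + (18 + 360)/(360*(1 + 5*360)) = (-1212 + 2*744769) + (1/360)*378/(1 + 1800) = (-1212 + 1489538) + (1/360)*378/1801 = 1488326 + (1/360)*(1/1801)*378 = 1488326 + 21/36020 = 53609502541/36020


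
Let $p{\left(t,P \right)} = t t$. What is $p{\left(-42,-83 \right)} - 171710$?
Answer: $-169946$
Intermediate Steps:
$p{\left(t,P \right)} = t^{2}$
$p{\left(-42,-83 \right)} - 171710 = \left(-42\right)^{2} - 171710 = 1764 - 171710 = -169946$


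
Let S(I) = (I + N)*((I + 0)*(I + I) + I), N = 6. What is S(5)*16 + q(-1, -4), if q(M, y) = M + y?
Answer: 9675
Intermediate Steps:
S(I) = (6 + I)*(I + 2*I²) (S(I) = (I + 6)*((I + 0)*(I + I) + I) = (6 + I)*(I*(2*I) + I) = (6 + I)*(2*I² + I) = (6 + I)*(I + 2*I²))
S(5)*16 + q(-1, -4) = (5*(6 + 2*5² + 13*5))*16 + (-1 - 4) = (5*(6 + 2*25 + 65))*16 - 5 = (5*(6 + 50 + 65))*16 - 5 = (5*121)*16 - 5 = 605*16 - 5 = 9680 - 5 = 9675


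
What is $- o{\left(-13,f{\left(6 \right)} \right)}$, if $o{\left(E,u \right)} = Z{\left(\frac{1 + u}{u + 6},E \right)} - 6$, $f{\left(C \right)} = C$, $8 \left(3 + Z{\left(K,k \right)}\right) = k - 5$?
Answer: $\frac{45}{4} \approx 11.25$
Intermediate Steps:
$Z{\left(K,k \right)} = - \frac{29}{8} + \frac{k}{8}$ ($Z{\left(K,k \right)} = -3 + \frac{k - 5}{8} = -3 + \frac{-5 + k}{8} = -3 + \left(- \frac{5}{8} + \frac{k}{8}\right) = - \frac{29}{8} + \frac{k}{8}$)
$o{\left(E,u \right)} = - \frac{77}{8} + \frac{E}{8}$ ($o{\left(E,u \right)} = \left(- \frac{29}{8} + \frac{E}{8}\right) - 6 = - \frac{77}{8} + \frac{E}{8}$)
$- o{\left(-13,f{\left(6 \right)} \right)} = - (- \frac{77}{8} + \frac{1}{8} \left(-13\right)) = - (- \frac{77}{8} - \frac{13}{8}) = \left(-1\right) \left(- \frac{45}{4}\right) = \frac{45}{4}$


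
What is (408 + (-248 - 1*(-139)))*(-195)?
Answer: -58305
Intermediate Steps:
(408 + (-248 - 1*(-139)))*(-195) = (408 + (-248 + 139))*(-195) = (408 - 109)*(-195) = 299*(-195) = -58305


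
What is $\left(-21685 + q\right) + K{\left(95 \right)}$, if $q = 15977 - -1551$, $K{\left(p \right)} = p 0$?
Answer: $-4157$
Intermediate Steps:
$K{\left(p \right)} = 0$
$q = 17528$ ($q = 15977 + 1551 = 17528$)
$\left(-21685 + q\right) + K{\left(95 \right)} = \left(-21685 + 17528\right) + 0 = -4157 + 0 = -4157$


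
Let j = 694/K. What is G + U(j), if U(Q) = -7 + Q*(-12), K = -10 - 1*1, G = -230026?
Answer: -2522035/11 ≈ -2.2928e+5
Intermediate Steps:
K = -11 (K = -10 - 1 = -11)
j = -694/11 (j = 694/(-11) = 694*(-1/11) = -694/11 ≈ -63.091)
U(Q) = -7 - 12*Q
G + U(j) = -230026 + (-7 - 12*(-694/11)) = -230026 + (-7 + 8328/11) = -230026 + 8251/11 = -2522035/11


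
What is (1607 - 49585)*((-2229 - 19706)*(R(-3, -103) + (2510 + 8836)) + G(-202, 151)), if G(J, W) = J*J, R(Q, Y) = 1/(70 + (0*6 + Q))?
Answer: 799883470010786/67 ≈ 1.1939e+13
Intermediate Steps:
R(Q, Y) = 1/(70 + Q) (R(Q, Y) = 1/(70 + (0 + Q)) = 1/(70 + Q))
G(J, W) = J**2
(1607 - 49585)*((-2229 - 19706)*(R(-3, -103) + (2510 + 8836)) + G(-202, 151)) = (1607 - 49585)*((-2229 - 19706)*(1/(70 - 3) + (2510 + 8836)) + (-202)**2) = -47978*(-21935*(1/67 + 11346) + 40804) = -47978*(-21935*760183/67 + 40804) = -47978*(-16674614105/67 + 40804) = -47978*(-16671880237/67) = 799883470010786/67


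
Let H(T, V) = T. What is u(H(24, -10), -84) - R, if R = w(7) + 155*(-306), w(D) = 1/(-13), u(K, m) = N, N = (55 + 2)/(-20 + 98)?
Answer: 1233201/26 ≈ 47431.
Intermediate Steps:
N = 19/26 (N = 57/78 = 57*(1/78) = 19/26 ≈ 0.73077)
u(K, m) = 19/26
w(D) = -1/13
R = -616591/13 (R = -1/13 + 155*(-306) = -1/13 - 47430 = -616591/13 ≈ -47430.)
u(H(24, -10), -84) - R = 19/26 - 1*(-616591/13) = 19/26 + 616591/13 = 1233201/26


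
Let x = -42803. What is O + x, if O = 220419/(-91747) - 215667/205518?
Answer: -269047966513643/6285219982 ≈ -42806.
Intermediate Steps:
O = -21695624097/6285219982 (O = 220419*(-1/91747) - 215667*1/205518 = -220419/91747 - 71889/68506 = -21695624097/6285219982 ≈ -3.4518)
O + x = -21695624097/6285219982 - 42803 = -269047966513643/6285219982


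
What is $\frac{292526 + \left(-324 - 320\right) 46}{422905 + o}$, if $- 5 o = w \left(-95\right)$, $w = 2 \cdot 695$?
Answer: $\frac{262902}{449315} \approx 0.58512$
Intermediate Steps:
$w = 1390$
$o = 26410$ ($o = - \frac{1390 \left(-95\right)}{5} = \left(- \frac{1}{5}\right) \left(-132050\right) = 26410$)
$\frac{292526 + \left(-324 - 320\right) 46}{422905 + o} = \frac{292526 + \left(-324 - 320\right) 46}{422905 + 26410} = \frac{292526 - 29624}{449315} = \left(292526 - 29624\right) \frac{1}{449315} = 262902 \cdot \frac{1}{449315} = \frac{262902}{449315}$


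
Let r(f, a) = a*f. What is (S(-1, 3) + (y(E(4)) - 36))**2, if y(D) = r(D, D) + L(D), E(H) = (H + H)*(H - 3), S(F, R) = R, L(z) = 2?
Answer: 1089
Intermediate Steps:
E(H) = 2*H*(-3 + H) (E(H) = (2*H)*(-3 + H) = 2*H*(-3 + H))
y(D) = 2 + D**2 (y(D) = D*D + 2 = D**2 + 2 = 2 + D**2)
(S(-1, 3) + (y(E(4)) - 36))**2 = (3 + ((2 + (2*4*(-3 + 4))**2) - 36))**2 = (3 + ((2 + (2*4*1)**2) - 36))**2 = (3 + ((2 + 8**2) - 36))**2 = (3 + ((2 + 64) - 36))**2 = (3 + (66 - 36))**2 = (3 + 30)**2 = 33**2 = 1089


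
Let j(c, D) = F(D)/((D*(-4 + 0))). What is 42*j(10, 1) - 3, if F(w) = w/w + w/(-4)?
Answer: -87/8 ≈ -10.875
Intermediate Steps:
F(w) = 1 - w/4 (F(w) = 1 + w*(-¼) = 1 - w/4)
j(c, D) = -(1 - D/4)/(4*D) (j(c, D) = (1 - D/4)/((D*(-4 + 0))) = (1 - D/4)/((D*(-4))) = (1 - D/4)/((-4*D)) = (1 - D/4)*(-1/(4*D)) = -(1 - D/4)/(4*D))
42*j(10, 1) - 3 = 42*((1/16)*(-4 + 1)/1) - 3 = 42*((1/16)*1*(-3)) - 3 = 42*(-3/16) - 3 = -63/8 - 3 = -87/8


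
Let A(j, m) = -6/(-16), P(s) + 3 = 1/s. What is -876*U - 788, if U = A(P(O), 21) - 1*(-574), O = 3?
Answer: -1007881/2 ≈ -5.0394e+5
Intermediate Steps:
P(s) = -3 + 1/s
A(j, m) = 3/8 (A(j, m) = -6*(-1/16) = 3/8)
U = 4595/8 (U = 3/8 - 1*(-574) = 3/8 + 574 = 4595/8 ≈ 574.38)
-876*U - 788 = -876*4595/8 - 788 = -1006305/2 - 788 = -1007881/2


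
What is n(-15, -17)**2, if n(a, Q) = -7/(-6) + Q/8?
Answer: 529/576 ≈ 0.91840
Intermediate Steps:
n(a, Q) = 7/6 + Q/8 (n(a, Q) = -7*(-1/6) + Q*(1/8) = 7/6 + Q/8)
n(-15, -17)**2 = (7/6 + (1/8)*(-17))**2 = (7/6 - 17/8)**2 = (-23/24)**2 = 529/576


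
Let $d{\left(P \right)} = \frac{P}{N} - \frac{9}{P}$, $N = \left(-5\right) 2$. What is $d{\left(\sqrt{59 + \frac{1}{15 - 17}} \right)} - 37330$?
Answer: $-37330 - \frac{99 \sqrt{26}}{260} \approx -37332.0$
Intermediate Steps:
$N = -10$
$d{\left(P \right)} = - \frac{9}{P} - \frac{P}{10}$ ($d{\left(P \right)} = \frac{P}{-10} - \frac{9}{P} = P \left(- \frac{1}{10}\right) - \frac{9}{P} = - \frac{P}{10} - \frac{9}{P} = - \frac{9}{P} - \frac{P}{10}$)
$d{\left(\sqrt{59 + \frac{1}{15 - 17}} \right)} - 37330 = \left(- \frac{9}{\sqrt{59 + \frac{1}{15 - 17}}} - \frac{\sqrt{59 + \frac{1}{15 - 17}}}{10}\right) - 37330 = \left(- \frac{9}{\sqrt{59 + \frac{1}{-2}}} - \frac{\sqrt{59 + \frac{1}{-2}}}{10}\right) - 37330 = \left(- \frac{9}{\sqrt{59 - \frac{1}{2}}} - \frac{\sqrt{59 - \frac{1}{2}}}{10}\right) - 37330 = \left(- \frac{9}{\sqrt{\frac{117}{2}}} - \frac{\sqrt{\frac{117}{2}}}{10}\right) - 37330 = \left(- \frac{9}{\frac{3}{2} \sqrt{26}} - \frac{\frac{3}{2} \sqrt{26}}{10}\right) - 37330 = \left(- 9 \frac{\sqrt{26}}{39} - \frac{3 \sqrt{26}}{20}\right) - 37330 = \left(- \frac{3 \sqrt{26}}{13} - \frac{3 \sqrt{26}}{20}\right) - 37330 = - \frac{99 \sqrt{26}}{260} - 37330 = -37330 - \frac{99 \sqrt{26}}{260}$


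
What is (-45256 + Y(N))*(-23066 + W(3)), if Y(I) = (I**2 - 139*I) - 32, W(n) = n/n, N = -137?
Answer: 172433940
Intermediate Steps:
W(n) = 1
Y(I) = -32 + I**2 - 139*I
(-45256 + Y(N))*(-23066 + W(3)) = (-45256 + (-32 + (-137)**2 - 139*(-137)))*(-23066 + 1) = (-45256 + (-32 + 18769 + 19043))*(-23065) = (-45256 + 37780)*(-23065) = -7476*(-23065) = 172433940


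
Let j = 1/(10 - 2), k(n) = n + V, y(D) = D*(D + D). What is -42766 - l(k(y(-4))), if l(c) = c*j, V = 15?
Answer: -342175/8 ≈ -42772.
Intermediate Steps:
y(D) = 2*D² (y(D) = D*(2*D) = 2*D²)
k(n) = 15 + n (k(n) = n + 15 = 15 + n)
j = ⅛ (j = 1/8 = ⅛ ≈ 0.12500)
l(c) = c/8 (l(c) = c*(⅛) = c/8)
-42766 - l(k(y(-4))) = -42766 - (15 + 2*(-4)²)/8 = -42766 - (15 + 2*16)/8 = -42766 - (15 + 32)/8 = -42766 - 47/8 = -342175/8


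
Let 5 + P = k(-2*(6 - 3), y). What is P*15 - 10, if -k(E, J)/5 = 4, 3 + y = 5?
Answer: -385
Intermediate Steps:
y = 2 (y = -3 + 5 = 2)
k(E, J) = -20 (k(E, J) = -5*4 = -20)
P = -25 (P = -5 - 20 = -25)
P*15 - 10 = -25*15 - 10 = -375 - 10 = -385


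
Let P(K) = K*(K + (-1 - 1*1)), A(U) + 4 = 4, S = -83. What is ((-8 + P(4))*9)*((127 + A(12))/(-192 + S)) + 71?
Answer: 71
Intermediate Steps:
A(U) = 0 (A(U) = -4 + 4 = 0)
P(K) = K*(-2 + K) (P(K) = K*(K + (-1 - 1)) = K*(K - 2) = K*(-2 + K))
((-8 + P(4))*9)*((127 + A(12))/(-192 + S)) + 71 = ((-8 + 4*(-2 + 4))*9)*((127 + 0)/(-192 - 83)) + 71 = ((-8 + 4*2)*9)*(127/(-275)) + 71 = ((-8 + 8)*9)*(127*(-1/275)) + 71 = (0*9)*(-127/275) + 71 = 0*(-127/275) + 71 = 0 + 71 = 71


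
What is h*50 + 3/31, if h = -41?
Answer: -63547/31 ≈ -2049.9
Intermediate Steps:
h*50 + 3/31 = -41*50 + 3/31 = -2050 + 3*(1/31) = -2050 + 3/31 = -63547/31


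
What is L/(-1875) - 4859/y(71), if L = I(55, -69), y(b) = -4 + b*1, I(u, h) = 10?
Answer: -1822259/25125 ≈ -72.528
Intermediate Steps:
y(b) = -4 + b
L = 10
L/(-1875) - 4859/y(71) = 10/(-1875) - 4859/(-4 + 71) = 10*(-1/1875) - 4859/67 = -2/375 - 4859*1/67 = -2/375 - 4859/67 = -1822259/25125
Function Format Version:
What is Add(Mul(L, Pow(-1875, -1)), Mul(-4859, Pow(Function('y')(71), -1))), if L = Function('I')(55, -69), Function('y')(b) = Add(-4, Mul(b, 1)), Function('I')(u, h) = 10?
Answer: Rational(-1822259, 25125) ≈ -72.528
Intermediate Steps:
Function('y')(b) = Add(-4, b)
L = 10
Add(Mul(L, Pow(-1875, -1)), Mul(-4859, Pow(Function('y')(71), -1))) = Add(Mul(10, Pow(-1875, -1)), Mul(-4859, Pow(Add(-4, 71), -1))) = Add(Mul(10, Rational(-1, 1875)), Mul(-4859, Pow(67, -1))) = Add(Rational(-2, 375), Mul(-4859, Rational(1, 67))) = Add(Rational(-2, 375), Rational(-4859, 67)) = Rational(-1822259, 25125)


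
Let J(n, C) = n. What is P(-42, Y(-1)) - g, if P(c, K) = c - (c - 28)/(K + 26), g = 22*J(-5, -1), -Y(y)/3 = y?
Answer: 2042/29 ≈ 70.414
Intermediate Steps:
Y(y) = -3*y
g = -110 (g = 22*(-5) = -110)
P(c, K) = c - (-28 + c)/(26 + K)
P(-42, Y(-1)) - g = (28 + 25*(-42) - 3*(-1)*(-42))/(26 - 3*(-1)) - 1*(-110) = (28 - 1050 + 3*(-42))/(26 + 3) + 110 = (28 - 1050 - 126)/29 + 110 = (1/29)*(-1148) + 110 = -1148/29 + 110 = 2042/29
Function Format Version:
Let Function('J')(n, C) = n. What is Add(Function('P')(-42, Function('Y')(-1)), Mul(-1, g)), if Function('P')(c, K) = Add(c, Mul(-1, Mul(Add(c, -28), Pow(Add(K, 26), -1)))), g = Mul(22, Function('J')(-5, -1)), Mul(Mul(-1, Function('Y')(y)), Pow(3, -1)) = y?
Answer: Rational(2042, 29) ≈ 70.414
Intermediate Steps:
Function('Y')(y) = Mul(-3, y)
g = -110 (g = Mul(22, -5) = -110)
Function('P')(c, K) = Add(c, Mul(-1, Pow(Add(26, K), -1), Add(-28, c))) (Function('P')(c, K) = Add(c, Mul(-1, Mul(Add(-28, c), Pow(Add(26, K), -1)))) = Add(c, Mul(-1, Mul(Pow(Add(26, K), -1), Add(-28, c)))) = Add(c, Mul(-1, Pow(Add(26, K), -1), Add(-28, c))))
Add(Function('P')(-42, Function('Y')(-1)), Mul(-1, g)) = Add(Mul(Pow(Add(26, Mul(-3, -1)), -1), Add(28, Mul(25, -42), Mul(Mul(-3, -1), -42))), Mul(-1, -110)) = Add(Mul(Pow(Add(26, 3), -1), Add(28, -1050, Mul(3, -42))), 110) = Add(Mul(Pow(29, -1), Add(28, -1050, -126)), 110) = Add(Mul(Rational(1, 29), -1148), 110) = Add(Rational(-1148, 29), 110) = Rational(2042, 29)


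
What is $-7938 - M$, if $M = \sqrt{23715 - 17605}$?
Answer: $-7938 - \sqrt{6110} \approx -8016.2$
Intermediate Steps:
$M = \sqrt{6110} \approx 78.167$
$-7938 - M = -7938 - \sqrt{6110}$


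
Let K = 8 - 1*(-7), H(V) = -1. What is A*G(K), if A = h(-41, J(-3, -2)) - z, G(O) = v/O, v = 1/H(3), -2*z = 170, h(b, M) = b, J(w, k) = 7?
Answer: -44/15 ≈ -2.9333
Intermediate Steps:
z = -85 (z = -½*170 = -85)
K = 15 (K = 8 + 7 = 15)
v = -1 (v = 1/(-1) = -1)
G(O) = -1/O
A = 44 (A = -41 - 1*(-85) = -41 + 85 = 44)
A*G(K) = 44*(-1/15) = -44/15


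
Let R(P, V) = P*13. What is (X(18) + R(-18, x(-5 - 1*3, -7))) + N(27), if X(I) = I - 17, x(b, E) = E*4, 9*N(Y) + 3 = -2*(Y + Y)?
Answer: -736/3 ≈ -245.33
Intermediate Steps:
N(Y) = -⅓ - 4*Y/9 (N(Y) = -⅓ + (-2*(Y + Y))/9 = -⅓ + (-4*Y)/9 = -⅓ - 4*Y/9)
x(b, E) = 4*E
R(P, V) = 13*P
X(I) = -17 + I
(X(18) + R(-18, x(-5 - 1*3, -7))) + N(27) = ((-17 + 18) + 13*(-18)) + (-⅓ - 4/9*27) = (1 - 234) + (-⅓ - 12) = -233 - 37/3 = -736/3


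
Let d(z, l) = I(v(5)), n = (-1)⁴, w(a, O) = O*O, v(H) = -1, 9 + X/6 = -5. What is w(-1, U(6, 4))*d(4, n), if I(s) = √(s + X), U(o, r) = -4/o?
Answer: 4*I*√85/9 ≈ 4.0976*I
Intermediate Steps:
X = -84 (X = -54 + 6*(-5) = -54 - 30 = -84)
w(a, O) = O²
n = 1
I(s) = √(-84 + s) (I(s) = √(s - 84) = √(-84 + s))
d(z, l) = I*√85 (d(z, l) = √(-84 - 1) = √(-85) = I*√85)
w(-1, U(6, 4))*d(4, n) = (-4/6)²*(I*√85) = (-4*⅙)²*(I*√85) = (-⅔)²*(I*√85) = 4*(I*√85)/9 = 4*I*√85/9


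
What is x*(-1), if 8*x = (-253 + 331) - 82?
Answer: 1/2 ≈ 0.50000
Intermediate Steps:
x = -1/2 (x = ((-253 + 331) - 82)/8 = (78 - 82)/8 = (1/8)*(-4) = -1/2 ≈ -0.50000)
x*(-1) = -1/2*(-1) = 1/2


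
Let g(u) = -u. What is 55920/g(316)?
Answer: -13980/79 ≈ -176.96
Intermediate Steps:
55920/g(316) = 55920/((-1*316)) = 55920/(-316) = 55920*(-1/316) = -13980/79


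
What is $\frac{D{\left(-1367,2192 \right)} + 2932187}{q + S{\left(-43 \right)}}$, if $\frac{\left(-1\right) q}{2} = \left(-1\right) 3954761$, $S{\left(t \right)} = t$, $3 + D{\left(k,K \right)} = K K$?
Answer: $\frac{859672}{878831} \approx 0.9782$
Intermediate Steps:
$D{\left(k,K \right)} = -3 + K^{2}$ ($D{\left(k,K \right)} = -3 + K K = -3 + K^{2}$)
$q = 7909522$ ($q = - 2 \left(\left(-1\right) 3954761\right) = \left(-2\right) \left(-3954761\right) = 7909522$)
$\frac{D{\left(-1367,2192 \right)} + 2932187}{q + S{\left(-43 \right)}} = \frac{\left(-3 + 2192^{2}\right) + 2932187}{7909522 - 43} = \frac{\left(-3 + 4804864\right) + 2932187}{7909479} = \left(4804861 + 2932187\right) \frac{1}{7909479} = 7737048 \cdot \frac{1}{7909479} = \frac{859672}{878831}$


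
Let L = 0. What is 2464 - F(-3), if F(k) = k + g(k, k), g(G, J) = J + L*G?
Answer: 2470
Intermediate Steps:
g(G, J) = J (g(G, J) = J + 0*G = J + 0 = J)
F(k) = 2*k (F(k) = k + k = 2*k)
2464 - F(-3) = 2464 - 2*(-3) = 2464 - 1*(-6) = 2464 + 6 = 2470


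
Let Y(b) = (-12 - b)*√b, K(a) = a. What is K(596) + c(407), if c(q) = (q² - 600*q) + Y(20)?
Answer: -77955 - 64*√5 ≈ -78098.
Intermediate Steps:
Y(b) = √b*(-12 - b)
c(q) = q² - 600*q - 64*√5 (c(q) = (q² - 600*q) + √20*(-12 - 1*20) = (q² - 600*q) + (2*√5)*(-12 - 20) = (q² - 600*q) + (2*√5)*(-32) = (q² - 600*q) - 64*√5 = q² - 600*q - 64*√5)
K(596) + c(407) = 596 + (407² - 600*407 - 64*√5) = 596 + (165649 - 244200 - 64*√5) = 596 + (-78551 - 64*√5) = -77955 - 64*√5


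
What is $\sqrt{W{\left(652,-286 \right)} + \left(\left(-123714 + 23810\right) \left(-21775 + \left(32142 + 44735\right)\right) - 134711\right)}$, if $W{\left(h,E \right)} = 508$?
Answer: $i \sqrt{5505044411} \approx 74196.0 i$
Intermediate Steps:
$\sqrt{W{\left(652,-286 \right)} + \left(\left(-123714 + 23810\right) \left(-21775 + \left(32142 + 44735\right)\right) - 134711\right)} = \sqrt{508 + \left(\left(-123714 + 23810\right) \left(-21775 + \left(32142 + 44735\right)\right) - 134711\right)} = \sqrt{508 - \left(134711 + 99904 \left(-21775 + 76877\right)\right)} = \sqrt{508 - 5505044919} = \sqrt{-5505044411} = i \sqrt{5505044411}$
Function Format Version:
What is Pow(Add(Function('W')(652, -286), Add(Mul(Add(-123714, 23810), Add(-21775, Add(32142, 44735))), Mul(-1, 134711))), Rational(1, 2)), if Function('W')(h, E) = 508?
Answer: Mul(I, Pow(5505044411, Rational(1, 2))) ≈ Mul(74196., I)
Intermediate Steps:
Pow(Add(Function('W')(652, -286), Add(Mul(Add(-123714, 23810), Add(-21775, Add(32142, 44735))), Mul(-1, 134711))), Rational(1, 2)) = Pow(Add(508, Add(Mul(Add(-123714, 23810), Add(-21775, Add(32142, 44735))), Mul(-1, 134711))), Rational(1, 2)) = Pow(Add(508, Add(Mul(-99904, Add(-21775, 76877)), -134711)), Rational(1, 2)) = Pow(Add(508, Add(Mul(-99904, 55102), -134711)), Rational(1, 2)) = Pow(Add(508, Add(-5504910208, -134711)), Rational(1, 2)) = Pow(Add(508, -5505044919), Rational(1, 2)) = Pow(-5505044411, Rational(1, 2)) = Mul(I, Pow(5505044411, Rational(1, 2)))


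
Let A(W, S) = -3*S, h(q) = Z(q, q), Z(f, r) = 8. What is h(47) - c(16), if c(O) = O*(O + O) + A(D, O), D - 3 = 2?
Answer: -456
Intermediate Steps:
D = 5 (D = 3 + 2 = 5)
h(q) = 8
c(O) = -3*O + 2*O² (c(O) = O*(O + O) - 3*O = O*(2*O) - 3*O = 2*O² - 3*O = -3*O + 2*O²)
h(47) - c(16) = 8 - 16*(-3 + 2*16) = 8 - 16*(-3 + 32) = 8 - 16*29 = 8 - 1*464 = 8 - 464 = -456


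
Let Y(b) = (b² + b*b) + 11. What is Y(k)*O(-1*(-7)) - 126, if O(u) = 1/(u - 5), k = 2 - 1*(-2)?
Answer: -209/2 ≈ -104.50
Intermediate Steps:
k = 4 (k = 2 + 2 = 4)
Y(b) = 11 + 2*b² (Y(b) = (b² + b²) + 11 = 2*b² + 11 = 11 + 2*b²)
O(u) = 1/(-5 + u)
Y(k)*O(-1*(-7)) - 126 = (11 + 2*4²)/(-5 - 1*(-7)) - 126 = (11 + 2*16)/(-5 + 7) - 126 = (11 + 32)/2 - 126 = 43*(½) - 126 = 43/2 - 126 = -209/2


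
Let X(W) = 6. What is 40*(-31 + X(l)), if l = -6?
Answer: -1000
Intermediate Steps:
40*(-31 + X(l)) = 40*(-31 + 6) = 40*(-25) = -1000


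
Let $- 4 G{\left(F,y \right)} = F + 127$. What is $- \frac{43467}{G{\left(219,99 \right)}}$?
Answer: $\frac{86934}{173} \approx 502.51$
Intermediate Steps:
$G{\left(F,y \right)} = - \frac{127}{4} - \frac{F}{4}$ ($G{\left(F,y \right)} = - \frac{F + 127}{4} = - \frac{127 + F}{4} = - \frac{127}{4} - \frac{F}{4}$)
$- \frac{43467}{G{\left(219,99 \right)}} = - \frac{43467}{- \frac{127}{4} - \frac{219}{4}} = - \frac{43467}{- \frac{173}{2}} = \left(-43467\right) \left(- \frac{2}{173}\right) = \frac{86934}{173}$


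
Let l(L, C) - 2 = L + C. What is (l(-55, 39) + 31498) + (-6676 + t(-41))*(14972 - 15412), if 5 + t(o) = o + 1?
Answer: 2988724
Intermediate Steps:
t(o) = -4 + o (t(o) = -5 + (o + 1) = -5 + (1 + o) = -4 + o)
l(L, C) = 2 + C + L (l(L, C) = 2 + (L + C) = 2 + (C + L) = 2 + C + L)
(l(-55, 39) + 31498) + (-6676 + t(-41))*(14972 - 15412) = ((2 + 39 - 55) + 31498) + (-6676 + (-4 - 41))*(14972 - 15412) = (-14 + 31498) + (-6676 - 45)*(-440) = 31484 - 6721*(-440) = 31484 + 2957240 = 2988724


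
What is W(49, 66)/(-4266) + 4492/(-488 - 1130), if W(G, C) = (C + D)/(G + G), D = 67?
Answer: -134155475/48316716 ≈ -2.7766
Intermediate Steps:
W(G, C) = (67 + C)/(2*G) (W(G, C) = (C + 67)/(G + G) = (67 + C)/((2*G)) = (67 + C)*(1/(2*G)) = (67 + C)/(2*G))
W(49, 66)/(-4266) + 4492/(-488 - 1130) = ((1/2)*(67 + 66)/49)/(-4266) + 4492/(-488 - 1130) = ((1/2)*(1/49)*133)*(-1/4266) + 4492/(-1618) = (19/14)*(-1/4266) + 4492*(-1/1618) = -19/59724 - 2246/809 = -134155475/48316716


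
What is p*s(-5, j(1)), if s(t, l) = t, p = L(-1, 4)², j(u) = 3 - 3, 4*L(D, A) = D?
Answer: -5/16 ≈ -0.31250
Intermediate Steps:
L(D, A) = D/4
j(u) = 0
p = 1/16 (p = ((¼)*(-1))² = (-¼)² = 1/16 ≈ 0.062500)
p*s(-5, j(1)) = (1/16)*(-5) = -5/16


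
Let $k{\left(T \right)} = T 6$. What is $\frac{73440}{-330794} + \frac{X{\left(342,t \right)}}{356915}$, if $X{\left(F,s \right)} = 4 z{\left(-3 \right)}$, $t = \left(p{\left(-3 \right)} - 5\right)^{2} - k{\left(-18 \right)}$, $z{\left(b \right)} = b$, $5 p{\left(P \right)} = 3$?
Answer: $- \frac{13107903564}{59032670255} \approx -0.22204$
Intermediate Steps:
$p{\left(P \right)} = \frac{3}{5}$ ($p{\left(P \right)} = \frac{1}{5} \cdot 3 = \frac{3}{5}$)
$k{\left(T \right)} = 6 T$
$t = \frac{3184}{25}$ ($t = \left(\frac{3}{5} - 5\right)^{2} - 6 \left(-18\right) = \left(\frac{3}{5} - 5\right)^{2} - -108 = \left(\frac{3}{5} - 5\right)^{2} + 108 = \left(- \frac{22}{5}\right)^{2} + 108 = \frac{484}{25} + 108 = \frac{3184}{25} \approx 127.36$)
$X{\left(F,s \right)} = -12$ ($X{\left(F,s \right)} = 4 \left(-3\right) = -12$)
$\frac{73440}{-330794} + \frac{X{\left(342,t \right)}}{356915} = \frac{73440}{-330794} - \frac{12}{356915} = 73440 \left(- \frac{1}{330794}\right) - \frac{12}{356915} = - \frac{36720}{165397} - \frac{12}{356915} = - \frac{13107903564}{59032670255}$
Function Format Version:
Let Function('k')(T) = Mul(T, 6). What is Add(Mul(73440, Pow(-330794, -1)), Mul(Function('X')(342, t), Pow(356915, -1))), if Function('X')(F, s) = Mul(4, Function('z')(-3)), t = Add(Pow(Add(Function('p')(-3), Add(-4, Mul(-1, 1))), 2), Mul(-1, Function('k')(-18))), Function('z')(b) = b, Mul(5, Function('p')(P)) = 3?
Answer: Rational(-13107903564, 59032670255) ≈ -0.22204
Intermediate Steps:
Function('p')(P) = Rational(3, 5) (Function('p')(P) = Mul(Rational(1, 5), 3) = Rational(3, 5))
Function('k')(T) = Mul(6, T)
t = Rational(3184, 25) (t = Add(Pow(Add(Rational(3, 5), Add(-4, Mul(-1, 1))), 2), Mul(-1, Mul(6, -18))) = Add(Pow(Add(Rational(3, 5), Add(-4, -1)), 2), Mul(-1, -108)) = Add(Pow(Add(Rational(3, 5), -5), 2), 108) = Add(Pow(Rational(-22, 5), 2), 108) = Add(Rational(484, 25), 108) = Rational(3184, 25) ≈ 127.36)
Function('X')(F, s) = -12 (Function('X')(F, s) = Mul(4, -3) = -12)
Add(Mul(73440, Pow(-330794, -1)), Mul(Function('X')(342, t), Pow(356915, -1))) = Add(Mul(73440, Pow(-330794, -1)), Mul(-12, Pow(356915, -1))) = Add(Mul(73440, Rational(-1, 330794)), Mul(-12, Rational(1, 356915))) = Add(Rational(-36720, 165397), Rational(-12, 356915)) = Rational(-13107903564, 59032670255)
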